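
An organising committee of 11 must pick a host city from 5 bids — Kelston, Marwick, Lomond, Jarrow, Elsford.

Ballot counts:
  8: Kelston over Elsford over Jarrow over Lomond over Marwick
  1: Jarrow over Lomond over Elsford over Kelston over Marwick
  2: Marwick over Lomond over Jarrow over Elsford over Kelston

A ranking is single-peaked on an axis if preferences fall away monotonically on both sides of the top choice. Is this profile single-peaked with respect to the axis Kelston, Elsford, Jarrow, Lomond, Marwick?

yes

Axis positions: Kelston=1, Elsford=2, Jarrow=3, Lomond=4, Marwick=5.
Faction 1 (peak Kelston at position 1): ranking walks positions 1-2-3-4-5, expanding outward from the peak — single-peaked.
Faction 2 (peak Jarrow at position 3): ranking walks positions 3-4-2-1-5, expanding outward from the peak — single-peaked.
Faction 3 (peak Marwick at position 5): ranking walks positions 5-4-3-2-1, expanding outward from the peak — single-peaked.
Every ranking is single-peaked on this axis.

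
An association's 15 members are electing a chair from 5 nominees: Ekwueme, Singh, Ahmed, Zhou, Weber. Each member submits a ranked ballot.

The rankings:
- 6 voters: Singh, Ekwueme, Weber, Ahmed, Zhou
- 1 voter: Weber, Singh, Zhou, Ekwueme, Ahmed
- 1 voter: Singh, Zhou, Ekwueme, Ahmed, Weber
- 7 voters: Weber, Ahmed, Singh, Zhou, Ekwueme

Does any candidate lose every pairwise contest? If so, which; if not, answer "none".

none

Pairwise majorities:
Ekwueme vs Singh: Singh, 15–0.
Ekwueme vs Ahmed: Ekwueme preferred on 6+1+1 = 8 ballots; Ekwueme wins 8–7.
Ekwueme vs Zhou: 6 to 9, Zhou.
Ekwueme vs Weber: Ekwueme is ranked higher on 6+1 = 7 ballots, Weber on 8. Weber wins 8–7.
Singh vs Ahmed: Singh is ranked higher on 6+1+1 = 8 ballots, Ahmed on 7. Singh wins 8–7.
Singh vs Zhou: Singh wins 15–0.
Singh vs Weber: Singh preferred on 6+1 = 7 ballots; Weber wins 8–7.
Ahmed vs Zhou: Ahmed, 13–2.
Ahmed vs Weber: Weber wins 14–1.
Zhou vs Weber: 1 for Zhou, 14 for Weber — Weber by 14–1.
Each candidate has at least one pairwise win (Ekwueme beats Ahmed; Singh beats Ekwueme; Ahmed beats Zhou; Zhou beats Ekwueme; Weber beats Ekwueme) — no Condorcet loser.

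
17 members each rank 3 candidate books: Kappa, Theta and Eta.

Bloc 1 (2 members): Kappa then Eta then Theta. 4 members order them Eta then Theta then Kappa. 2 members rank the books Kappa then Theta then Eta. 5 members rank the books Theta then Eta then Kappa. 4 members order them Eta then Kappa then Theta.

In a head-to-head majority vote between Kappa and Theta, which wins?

Theta

Ballots ranking Kappa above Theta: 2 + 2 + 4 = 8.
Ballots ranking Theta above Kappa: 17 − 8 = 9.
Theta wins the head-to-head 9–8.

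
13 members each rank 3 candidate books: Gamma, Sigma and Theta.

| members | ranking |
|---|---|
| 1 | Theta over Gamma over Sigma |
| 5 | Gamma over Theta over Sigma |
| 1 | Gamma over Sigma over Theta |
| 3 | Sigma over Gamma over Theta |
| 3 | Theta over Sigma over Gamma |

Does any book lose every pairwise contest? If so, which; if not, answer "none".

Head-to-head results (13 members):
Gamma vs Sigma: Gamma wins 7–6.
Gamma vs Theta: 9 to 4, Gamma.
Sigma vs Theta: Theta wins 9–4.
Only Sigma has no wins; Sigma is the Condorcet loser.

Sigma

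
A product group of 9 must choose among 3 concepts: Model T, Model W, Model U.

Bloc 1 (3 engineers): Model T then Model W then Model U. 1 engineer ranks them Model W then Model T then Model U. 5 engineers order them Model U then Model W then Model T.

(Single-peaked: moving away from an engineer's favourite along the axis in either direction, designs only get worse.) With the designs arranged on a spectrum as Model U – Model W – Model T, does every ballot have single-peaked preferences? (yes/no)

yes

Axis positions: Model U=1, Model W=2, Model T=3.
Bloc 1 (peak Model T at position 3): ranking walks positions 3-2-1, expanding outward from the peak — single-peaked.
Bloc 2 (peak Model W at position 2): ranking walks positions 2-3-1, expanding outward from the peak — single-peaked.
Bloc 3 (peak Model U at position 1): ranking walks positions 1-2-3, expanding outward from the peak — single-peaked.
Every ranking is single-peaked on this axis.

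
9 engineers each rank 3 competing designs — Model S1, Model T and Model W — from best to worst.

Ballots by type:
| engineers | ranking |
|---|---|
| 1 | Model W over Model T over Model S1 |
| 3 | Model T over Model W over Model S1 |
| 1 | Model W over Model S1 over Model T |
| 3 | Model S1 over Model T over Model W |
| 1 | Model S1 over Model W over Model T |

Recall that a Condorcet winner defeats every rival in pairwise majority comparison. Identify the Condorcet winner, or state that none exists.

Check each pair by majority over 9 ballots:
Model S1–Model T: Model S1 5–4.
Model S1 vs Model W: Model W wins 5–4.
Model T vs Model W: Model T, 6–3.
Every design loses at least once (Model S1 loses to Model W; Model T loses to Model S1; Model W loses to Model T). The majority relation contains the cycle Model S1 > Model T > Model W > Model S1, so there is no Condorcet winner.

none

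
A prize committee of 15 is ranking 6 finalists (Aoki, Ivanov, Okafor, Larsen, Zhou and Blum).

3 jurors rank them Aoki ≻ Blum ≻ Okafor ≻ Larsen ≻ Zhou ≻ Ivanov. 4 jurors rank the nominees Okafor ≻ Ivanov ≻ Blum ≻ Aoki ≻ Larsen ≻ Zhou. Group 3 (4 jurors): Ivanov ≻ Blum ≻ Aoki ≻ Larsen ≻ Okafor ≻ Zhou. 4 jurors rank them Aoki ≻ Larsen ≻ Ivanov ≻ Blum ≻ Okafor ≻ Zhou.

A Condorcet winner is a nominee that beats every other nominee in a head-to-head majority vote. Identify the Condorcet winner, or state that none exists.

Ivanov

Pairwise majorities:
Aoki vs Ivanov: Ivanov, 8–7.
Aoki–Okafor: Aoki 11–4.
Aoki vs Larsen: Aoki wins 15–0.
Aoki vs Zhou: Aoki wins 15–0.
Aoki vs Blum: Blum wins 8–7.
Ivanov vs Okafor: Ivanov, 8–7.
Ivanov vs Larsen: Ivanov wins 8–7.
Ivanov–Zhou: Ivanov 12–3.
Ivanov–Blum: Ivanov 12–3.
Okafor vs Larsen: Larsen wins 8–7.
Okafor–Zhou: Okafor 15–0.
Okafor–Blum: Blum 11–4.
Larsen–Zhou: Larsen 15–0.
Larsen–Blum: Blum 11–4.
Zhou vs Blum: Blum, 15–0.
Ivanov wins every pairwise contest, so Ivanov is the Condorcet winner.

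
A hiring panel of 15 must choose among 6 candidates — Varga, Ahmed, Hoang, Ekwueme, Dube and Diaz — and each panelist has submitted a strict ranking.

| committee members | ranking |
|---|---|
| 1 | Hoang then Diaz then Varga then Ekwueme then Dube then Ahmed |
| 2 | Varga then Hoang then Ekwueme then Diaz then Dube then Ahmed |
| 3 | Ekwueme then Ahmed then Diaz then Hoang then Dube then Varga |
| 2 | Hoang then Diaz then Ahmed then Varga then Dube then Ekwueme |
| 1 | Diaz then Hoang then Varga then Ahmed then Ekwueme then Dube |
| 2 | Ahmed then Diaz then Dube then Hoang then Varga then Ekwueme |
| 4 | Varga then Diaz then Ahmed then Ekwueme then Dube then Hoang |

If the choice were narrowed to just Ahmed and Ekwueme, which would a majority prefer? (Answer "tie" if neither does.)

Ahmed

Ballots ranking Ahmed above Ekwueme: 2 + 1 + 2 + 4 = 9.
Ballots ranking Ekwueme above Ahmed: 15 − 9 = 6.
Ahmed wins the head-to-head 9–6.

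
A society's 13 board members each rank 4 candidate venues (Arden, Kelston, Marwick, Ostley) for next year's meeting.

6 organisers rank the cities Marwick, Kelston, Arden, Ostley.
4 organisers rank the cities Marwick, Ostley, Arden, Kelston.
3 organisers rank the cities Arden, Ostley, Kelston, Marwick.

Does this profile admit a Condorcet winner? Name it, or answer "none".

Marwick

Pairwise majorities:
Arden vs Kelston: 7 to 6, Arden.
Arden vs Marwick: 3 for Arden, 10 for Marwick — Marwick by 10–3.
Arden–Ostley: Arden 9–4.
Kelston vs Marwick: Marwick wins 10–3.
Kelston vs Ostley: Kelston is ranked higher on 6 ballots, Ostley on 7. Ostley wins 7–6.
Marwick vs Ostley: Marwick, 10–3.
Marwick beats each of Arden, Kelston, Ostley — Marwick is the Condorcet winner.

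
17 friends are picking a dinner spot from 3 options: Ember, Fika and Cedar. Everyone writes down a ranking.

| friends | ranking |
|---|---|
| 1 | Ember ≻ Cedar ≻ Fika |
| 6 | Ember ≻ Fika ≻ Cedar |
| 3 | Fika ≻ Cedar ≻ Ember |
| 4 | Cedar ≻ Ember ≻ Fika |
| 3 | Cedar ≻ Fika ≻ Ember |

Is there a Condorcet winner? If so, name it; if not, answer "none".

none

Pairwise majorities:
Ember vs Fika: Ember is ranked higher on 1+6+4 = 11 ballots, Fika on 6. Ember wins 11–6.
Ember vs Cedar: 7 to 10, Cedar.
Fika vs Cedar: 9 to 8, Fika.
Every restaurant loses at least once (Ember loses to Cedar; Fika loses to Ember; Cedar loses to Fika). The majority relation contains the cycle Ember > Fika > Cedar > Ember, so there is no Condorcet winner.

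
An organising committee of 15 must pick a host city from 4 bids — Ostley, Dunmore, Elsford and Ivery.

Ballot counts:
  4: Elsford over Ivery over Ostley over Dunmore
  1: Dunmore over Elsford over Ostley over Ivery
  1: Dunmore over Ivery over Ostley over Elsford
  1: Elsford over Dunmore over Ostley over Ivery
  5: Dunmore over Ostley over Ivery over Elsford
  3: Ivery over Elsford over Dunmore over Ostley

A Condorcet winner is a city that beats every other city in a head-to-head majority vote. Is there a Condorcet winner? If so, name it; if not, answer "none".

none

Pairwise majorities:
Ostley vs Dunmore: Dunmore, 11–4.
Ostley vs Elsford: Ostley is ranked higher on 1+5 = 6 ballots, Elsford on 9. Elsford wins 9–6.
Ostley–Ivery: Ivery 8–7.
Dunmore vs Elsford: Dunmore is ranked higher on 1+1+5 = 7 ballots, Elsford on 8. Elsford wins 8–7.
Dunmore vs Ivery: 8 to 7, Dunmore.
Elsford vs Ivery: Ivery, 9–6.
No city is unbeaten: Ostley loses to Dunmore; Dunmore loses to Elsford; Elsford loses to Ivery; Ivery loses to Dunmore. In particular Dunmore → Ivery → Elsford → Dunmore is a majority cycle — no Condorcet winner exists.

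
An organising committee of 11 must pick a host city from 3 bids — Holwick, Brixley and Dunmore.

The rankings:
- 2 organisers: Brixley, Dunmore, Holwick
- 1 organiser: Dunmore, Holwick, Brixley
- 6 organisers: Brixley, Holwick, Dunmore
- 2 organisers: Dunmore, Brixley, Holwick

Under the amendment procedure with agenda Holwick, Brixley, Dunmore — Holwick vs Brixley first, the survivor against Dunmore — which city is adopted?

Brixley

Round 1: Holwick vs Brixley — 1–10, Brixley advances.
Round 2: Brixley vs Dunmore — 8–3, Brixley advances.
Brixley survives the agenda.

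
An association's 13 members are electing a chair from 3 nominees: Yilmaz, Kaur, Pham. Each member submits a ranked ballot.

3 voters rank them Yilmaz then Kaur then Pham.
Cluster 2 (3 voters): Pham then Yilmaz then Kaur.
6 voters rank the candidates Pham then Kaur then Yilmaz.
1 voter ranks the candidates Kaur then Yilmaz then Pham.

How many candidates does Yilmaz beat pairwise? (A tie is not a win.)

0

Yilmaz against each rival (13 voters):
Yilmaz vs Kaur: 6 to 7, Kaur.
Yilmaz vs Pham: Yilmaz is ranked higher on 3+1 = 4 ballots, Pham on 9. Pham wins 9–4.
Yilmaz beats no one; loses to Kaur, Pham — 0 pairwise wins.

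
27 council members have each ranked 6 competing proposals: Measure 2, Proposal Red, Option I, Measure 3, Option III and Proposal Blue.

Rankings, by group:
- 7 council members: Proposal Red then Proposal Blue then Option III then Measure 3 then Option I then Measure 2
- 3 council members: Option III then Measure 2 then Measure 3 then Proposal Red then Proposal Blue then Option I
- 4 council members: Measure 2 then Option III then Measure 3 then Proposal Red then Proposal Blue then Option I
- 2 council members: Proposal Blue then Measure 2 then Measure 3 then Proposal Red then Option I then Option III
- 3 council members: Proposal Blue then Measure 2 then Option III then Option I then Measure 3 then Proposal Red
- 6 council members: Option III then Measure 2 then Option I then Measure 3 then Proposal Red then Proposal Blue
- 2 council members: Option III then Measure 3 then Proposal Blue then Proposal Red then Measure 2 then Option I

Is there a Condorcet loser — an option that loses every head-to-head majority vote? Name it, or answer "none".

Pairwise majorities:
Measure 2 vs Proposal Red: Measure 2, 18–9.
Measure 2 vs Option I: Measure 2, 20–7.
Measure 2–Measure 3: Measure 2 18–9.
Measure 2 vs Option III: Option III, 18–9.
Measure 2 vs Proposal Blue: Proposal Blue wins 14–13.
Proposal Red vs Option I: 18 to 9, Proposal Red.
Proposal Red vs Measure 3: Measure 3, 20–7.
Proposal Red vs Option III: 7+2 = 9 for Proposal Red, 18 for Option III — Option III by 18–9.
Proposal Red vs Proposal Blue: Proposal Red, 20–7.
Option I vs Measure 3: Option I is ranked higher on 3+6 = 9 ballots, Measure 3 on 18. Measure 3 wins 18–9.
Option I vs Option III: Option I is ranked higher on 2 ballots, Option III on 25. Option III wins 25–2.
Option I vs Proposal Blue: 6 to 21, Proposal Blue.
Measure 3 vs Option III: Option III, 25–2.
Measure 3 vs Proposal Blue: Measure 3, 15–12.
Option III vs Proposal Blue: 15 to 12, Option III.
Only Option I has no wins; Option I is the Condorcet loser.

Option I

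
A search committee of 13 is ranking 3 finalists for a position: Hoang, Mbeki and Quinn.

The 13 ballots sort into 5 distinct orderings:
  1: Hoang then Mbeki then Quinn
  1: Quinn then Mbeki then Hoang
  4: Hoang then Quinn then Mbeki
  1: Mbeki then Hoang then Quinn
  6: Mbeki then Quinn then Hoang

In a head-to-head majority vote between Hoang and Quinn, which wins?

Ballots ranking Hoang above Quinn: 1 + 4 + 1 = 6.
Ballots ranking Quinn above Hoang: 13 − 6 = 7.
Quinn wins the head-to-head 7–6.

Quinn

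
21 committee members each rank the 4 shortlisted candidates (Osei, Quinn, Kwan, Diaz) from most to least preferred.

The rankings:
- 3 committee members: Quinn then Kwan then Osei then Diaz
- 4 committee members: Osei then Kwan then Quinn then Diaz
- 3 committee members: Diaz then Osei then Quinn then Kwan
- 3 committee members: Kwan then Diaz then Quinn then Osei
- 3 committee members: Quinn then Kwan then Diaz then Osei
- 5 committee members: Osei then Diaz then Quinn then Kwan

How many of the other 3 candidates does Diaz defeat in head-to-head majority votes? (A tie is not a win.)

Diaz against each rival (21 committee members):
Diaz vs Osei: Osei wins 12–9.
Diaz vs Quinn: 11 to 10, Diaz.
Diaz–Kwan: Kwan 13–8.
Diaz beats Quinn; loses to Osei, Kwan — 1 pairwise win.

1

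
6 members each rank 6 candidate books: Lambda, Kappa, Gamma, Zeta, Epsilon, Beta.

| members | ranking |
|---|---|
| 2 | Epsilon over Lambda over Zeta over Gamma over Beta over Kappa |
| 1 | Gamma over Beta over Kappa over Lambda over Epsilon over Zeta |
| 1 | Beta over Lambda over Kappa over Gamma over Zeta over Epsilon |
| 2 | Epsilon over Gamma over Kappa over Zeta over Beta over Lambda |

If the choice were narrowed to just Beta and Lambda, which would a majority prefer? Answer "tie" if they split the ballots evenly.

Ballots ranking Beta above Lambda: 1 + 1 + 2 = 4.
Ballots ranking Lambda above Beta: 6 − 4 = 2.
Beta wins the head-to-head 4–2.

Beta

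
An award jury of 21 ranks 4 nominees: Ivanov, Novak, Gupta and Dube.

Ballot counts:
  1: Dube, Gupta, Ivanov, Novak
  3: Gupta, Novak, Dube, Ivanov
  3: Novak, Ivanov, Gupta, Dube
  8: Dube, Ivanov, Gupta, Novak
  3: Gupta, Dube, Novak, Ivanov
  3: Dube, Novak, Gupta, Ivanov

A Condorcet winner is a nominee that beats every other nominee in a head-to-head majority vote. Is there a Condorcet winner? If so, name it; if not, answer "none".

Head-to-head results (21 jurors):
Ivanov vs Novak: Novak, 12–9.
Ivanov–Gupta: Ivanov 11–10.
Ivanov–Dube: Dube 18–3.
Novak–Gupta: Gupta 15–6.
Novak vs Dube: Dube, 15–6.
Gupta–Dube: Dube 12–9.
Dube defeats every rival head-to-head and is the Condorcet winner.

Dube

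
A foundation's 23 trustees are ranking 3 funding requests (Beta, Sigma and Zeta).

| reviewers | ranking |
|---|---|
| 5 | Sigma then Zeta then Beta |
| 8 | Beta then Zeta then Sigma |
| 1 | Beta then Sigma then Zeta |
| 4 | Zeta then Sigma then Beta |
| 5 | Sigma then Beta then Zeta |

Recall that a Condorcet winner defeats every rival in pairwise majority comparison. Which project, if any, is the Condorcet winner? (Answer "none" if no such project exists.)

Check each pair by majority over 23 ballots:
Beta vs Sigma: Beta preferred on 8+1 = 9 ballots; Sigma wins 14–9.
Beta vs Zeta: Beta is ranked higher on 8+1+5 = 14 ballots, Zeta on 9. Beta wins 14–9.
Sigma vs Zeta: 11 to 12, Zeta.
Every project loses at least once (Beta loses to Sigma; Sigma loses to Zeta; Zeta loses to Beta). The majority relation contains the cycle Beta beats Zeta beats Sigma beats Beta, so there is no Condorcet winner.

none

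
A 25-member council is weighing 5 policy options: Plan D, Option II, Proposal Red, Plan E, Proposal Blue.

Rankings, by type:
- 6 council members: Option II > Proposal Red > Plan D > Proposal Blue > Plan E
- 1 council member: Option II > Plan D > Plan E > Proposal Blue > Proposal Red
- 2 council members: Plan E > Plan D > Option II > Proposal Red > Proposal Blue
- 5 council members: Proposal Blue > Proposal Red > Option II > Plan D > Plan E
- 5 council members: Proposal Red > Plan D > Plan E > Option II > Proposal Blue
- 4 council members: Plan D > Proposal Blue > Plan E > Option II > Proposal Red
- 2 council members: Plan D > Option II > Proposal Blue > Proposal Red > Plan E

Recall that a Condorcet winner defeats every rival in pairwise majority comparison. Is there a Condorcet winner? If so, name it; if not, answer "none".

Check each pair by majority over 25 ballots:
Plan D–Option II: Plan D 13–12.
Plan D–Proposal Red: Proposal Red 16–9.
Plan D vs Plan E: Plan D preferred on 6+1+5+5+4+2 = 23 ballots; Plan D wins 23–2.
Plan D vs Proposal Blue: Plan D wins 20–5.
Option II vs Proposal Red: 6+1+2+4+2 = 15 for Option II, 10 for Proposal Red — Option II by 15–10.
Option II vs Plan E: Option II is ranked higher on 6+1+5+2 = 14 ballots, Plan E on 11. Option II wins 14–11.
Option II vs Proposal Blue: Option II preferred on 6+1+2+5+2 = 16 ballots; Option II wins 16–9.
Proposal Red–Plan E: Proposal Red 18–7.
Proposal Red vs Proposal Blue: Proposal Red preferred on 6+2+5 = 13 ballots; Proposal Red wins 13–12.
Plan E vs Proposal Blue: Plan E is ranked higher on 1+2+5 = 8 ballots, Proposal Blue on 17. Proposal Blue wins 17–8.
Each option drops at least one matchup (Plan D loses to Proposal Red; Option II loses to Plan D; Proposal Red loses to Option II; Plan E loses to Plan D; Proposal Blue loses to Plan D); the cycle Plan D beats Option II beats Proposal Red beats Plan D rules out a Condorcet winner.

none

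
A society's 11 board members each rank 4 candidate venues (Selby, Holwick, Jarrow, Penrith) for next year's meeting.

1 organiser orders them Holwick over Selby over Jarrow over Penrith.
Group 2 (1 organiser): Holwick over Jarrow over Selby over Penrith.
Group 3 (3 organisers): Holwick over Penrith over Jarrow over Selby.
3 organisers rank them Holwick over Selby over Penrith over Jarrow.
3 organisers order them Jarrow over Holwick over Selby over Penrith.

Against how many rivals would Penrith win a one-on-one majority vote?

Penrith against each rival (11 organisers):
Penrith vs Selby: Penrith is ranked higher on 3 ballots, Selby on 8. Selby wins 8–3.
Penrith vs Holwick: Holwick, 11–0.
Penrith–Jarrow: Penrith 6–5.
Penrith beats Jarrow; loses to Selby, Holwick — 1 pairwise win.

1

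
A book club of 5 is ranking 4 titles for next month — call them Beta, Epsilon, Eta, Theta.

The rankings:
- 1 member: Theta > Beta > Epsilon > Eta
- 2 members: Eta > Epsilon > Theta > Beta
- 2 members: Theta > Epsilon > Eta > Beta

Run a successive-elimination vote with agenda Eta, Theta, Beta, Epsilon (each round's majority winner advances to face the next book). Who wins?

Round 1: Eta vs Theta — 2–3, Theta advances.
Round 2: Theta vs Beta — 5–0, Theta advances.
Round 3: Theta vs Epsilon — 3–2, Theta advances.
The agenda winner is Theta.

Theta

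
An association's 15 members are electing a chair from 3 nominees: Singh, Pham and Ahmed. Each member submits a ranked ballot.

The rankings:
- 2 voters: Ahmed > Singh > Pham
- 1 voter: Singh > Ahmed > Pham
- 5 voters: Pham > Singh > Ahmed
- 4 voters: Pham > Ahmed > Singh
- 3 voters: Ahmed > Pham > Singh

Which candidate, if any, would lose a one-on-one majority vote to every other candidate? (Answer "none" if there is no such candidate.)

Singh

Head-to-head results (15 voters):
Singh vs Pham: Singh is ranked higher on 2+1 = 3 ballots, Pham on 12. Pham wins 12–3.
Singh–Ahmed: Ahmed 9–6.
Pham vs Ahmed: Pham preferred on 5+4 = 9 ballots; Pham wins 9–6.
Singh loses to every other candidate — it is the Condorcet loser.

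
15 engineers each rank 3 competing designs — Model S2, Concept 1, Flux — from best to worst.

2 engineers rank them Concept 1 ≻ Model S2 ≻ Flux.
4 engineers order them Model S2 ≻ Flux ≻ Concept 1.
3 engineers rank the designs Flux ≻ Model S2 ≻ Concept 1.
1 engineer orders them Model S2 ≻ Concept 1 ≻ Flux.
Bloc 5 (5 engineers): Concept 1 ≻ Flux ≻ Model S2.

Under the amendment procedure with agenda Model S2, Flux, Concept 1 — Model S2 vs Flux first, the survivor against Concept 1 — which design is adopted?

Concept 1

Round 1: Model S2 vs Flux — 7–8, Flux advances.
Round 2: Flux vs Concept 1 — 7–8, Concept 1 advances.
Concept 1 survives the agenda.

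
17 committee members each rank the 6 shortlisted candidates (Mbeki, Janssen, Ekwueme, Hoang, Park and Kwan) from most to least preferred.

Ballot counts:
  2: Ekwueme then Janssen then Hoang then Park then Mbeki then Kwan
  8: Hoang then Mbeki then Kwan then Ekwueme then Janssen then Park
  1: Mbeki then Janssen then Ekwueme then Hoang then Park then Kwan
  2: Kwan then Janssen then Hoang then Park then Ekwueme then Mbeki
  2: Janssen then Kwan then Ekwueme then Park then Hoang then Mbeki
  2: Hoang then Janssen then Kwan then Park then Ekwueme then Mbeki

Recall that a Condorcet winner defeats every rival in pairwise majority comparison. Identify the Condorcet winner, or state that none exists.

Pairwise majorities:
Mbeki vs Janssen: Mbeki, 9–8.
Mbeki vs Ekwueme: Mbeki, 9–8.
Mbeki–Hoang: Hoang 16–1.
Mbeki–Park: Mbeki 9–8.
Mbeki vs Kwan: Mbeki wins 11–6.
Janssen vs Ekwueme: Ekwueme, 10–7.
Janssen–Hoang: Hoang 10–7.
Janssen vs Park: Janssen wins 17–0.
Janssen–Kwan: Kwan 10–7.
Ekwueme vs Hoang: Hoang wins 12–5.
Ekwueme vs Park: Ekwueme wins 13–4.
Ekwueme–Kwan: Kwan 14–3.
Hoang–Park: Hoang 15–2.
Hoang vs Kwan: Hoang wins 13–4.
Park vs Kwan: Kwan wins 14–3.
Hoang wins every pairwise contest, so Hoang is the Condorcet winner.

Hoang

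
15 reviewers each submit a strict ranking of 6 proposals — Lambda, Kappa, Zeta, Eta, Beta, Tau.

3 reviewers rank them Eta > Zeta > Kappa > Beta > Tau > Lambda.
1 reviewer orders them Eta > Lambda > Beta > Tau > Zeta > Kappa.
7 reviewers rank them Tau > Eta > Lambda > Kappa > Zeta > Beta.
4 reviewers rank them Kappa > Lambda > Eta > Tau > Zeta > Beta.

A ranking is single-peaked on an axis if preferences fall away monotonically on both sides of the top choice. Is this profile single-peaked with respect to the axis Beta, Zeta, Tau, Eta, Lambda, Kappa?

no

Axis positions: Beta=1, Zeta=2, Tau=3, Eta=4, Lambda=5, Kappa=6.
Type 1: ranking walks positions 4-2-6-1-3-5; Zeta is ranked above Tau even though Tau lies between Zeta and the peak Eta on the axis — preferences dip and rise again. Not single-peaked.
Type 2: ranking walks positions 4-5-1-3-2-6; Beta is ranked above Tau even though Tau lies between Beta and the peak Eta on the axis — preferences dip and rise again. Not single-peaked.
Type 3 (peak Tau at position 3): ranking walks positions 3-4-5-6-2-1, expanding outward from the peak — single-peaked.
Type 4 (peak Kappa at position 6): ranking walks positions 6-5-4-3-2-1, expanding outward from the peak — single-peaked.
Type 1 violates single-peakedness, so the profile is not single-peaked on this axis.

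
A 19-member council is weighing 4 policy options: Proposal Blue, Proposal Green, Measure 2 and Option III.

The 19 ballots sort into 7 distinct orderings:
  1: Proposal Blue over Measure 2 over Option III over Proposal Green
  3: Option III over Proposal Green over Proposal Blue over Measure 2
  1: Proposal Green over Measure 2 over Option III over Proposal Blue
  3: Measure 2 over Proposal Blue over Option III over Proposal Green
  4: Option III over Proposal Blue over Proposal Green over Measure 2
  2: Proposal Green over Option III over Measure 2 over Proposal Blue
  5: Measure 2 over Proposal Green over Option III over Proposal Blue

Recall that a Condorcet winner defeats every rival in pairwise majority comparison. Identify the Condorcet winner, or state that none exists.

Pairwise majorities:
Proposal Blue–Proposal Green: Proposal Green 11–8.
Proposal Blue vs Measure 2: Measure 2 wins 11–8.
Proposal Blue–Option III: Option III 15–4.
Proposal Green vs Measure 2: 3+1+4+2 = 10 for Proposal Green, 9 for Measure 2 — Proposal Green by 10–9.
Proposal Green vs Option III: Proposal Green preferred on 1+2+5 = 8 ballots; Option III wins 11–8.
Measure 2 vs Option III: Measure 2 preferred on 1+1+3+5 = 10 ballots; Measure 2 wins 10–9.
Every option loses at least once (Proposal Blue loses to Proposal Green; Proposal Green loses to Option III; Measure 2 loses to Proposal Green; Option III loses to Measure 2). The majority relation contains the cycle Proposal Green → Measure 2 → Option III → Proposal Green, so there is no Condorcet winner.

none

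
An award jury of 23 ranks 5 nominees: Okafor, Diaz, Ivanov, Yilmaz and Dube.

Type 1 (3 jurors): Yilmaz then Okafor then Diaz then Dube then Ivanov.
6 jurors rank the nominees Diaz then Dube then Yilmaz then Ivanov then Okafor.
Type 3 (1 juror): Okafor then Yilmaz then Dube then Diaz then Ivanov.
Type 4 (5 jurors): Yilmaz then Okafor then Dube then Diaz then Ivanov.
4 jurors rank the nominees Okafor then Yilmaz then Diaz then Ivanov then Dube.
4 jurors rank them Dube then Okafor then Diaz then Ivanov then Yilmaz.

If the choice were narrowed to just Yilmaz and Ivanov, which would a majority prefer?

Ballots ranking Yilmaz above Ivanov: 3 + 6 + 1 + 5 + 4 = 19.
Ballots ranking Ivanov above Yilmaz: 23 − 19 = 4.
Yilmaz wins the head-to-head 19–4.

Yilmaz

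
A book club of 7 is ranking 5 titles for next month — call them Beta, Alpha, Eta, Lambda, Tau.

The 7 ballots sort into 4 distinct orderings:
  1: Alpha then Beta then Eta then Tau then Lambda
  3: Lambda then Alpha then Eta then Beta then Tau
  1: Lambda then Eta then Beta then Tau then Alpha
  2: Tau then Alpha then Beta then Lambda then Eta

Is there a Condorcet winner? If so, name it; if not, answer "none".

Check each pair by majority over 7 ballots:
Beta vs Alpha: Alpha, 6–1.
Beta vs Eta: Eta, 4–3.
Beta vs Lambda: Lambda, 4–3.
Beta vs Tau: Beta wins 5–2.
Alpha vs Eta: Alpha, 6–1.
Alpha vs Lambda: Lambda wins 4–3.
Alpha vs Tau: Alpha wins 4–3.
Eta vs Lambda: Lambda, 6–1.
Eta vs Tau: Eta, 5–2.
Lambda vs Tau: Lambda wins 4–3.
Only Lambda has no losses; Lambda is the Condorcet winner.

Lambda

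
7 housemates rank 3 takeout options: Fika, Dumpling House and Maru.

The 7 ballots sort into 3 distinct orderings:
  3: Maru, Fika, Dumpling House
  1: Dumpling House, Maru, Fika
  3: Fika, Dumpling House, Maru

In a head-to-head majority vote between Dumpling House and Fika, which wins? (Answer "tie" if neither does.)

Fika

Ballots ranking Dumpling House above Fika: 1.
Ballots ranking Fika above Dumpling House: 7 − 1 = 6.
Fika wins the head-to-head 6–1.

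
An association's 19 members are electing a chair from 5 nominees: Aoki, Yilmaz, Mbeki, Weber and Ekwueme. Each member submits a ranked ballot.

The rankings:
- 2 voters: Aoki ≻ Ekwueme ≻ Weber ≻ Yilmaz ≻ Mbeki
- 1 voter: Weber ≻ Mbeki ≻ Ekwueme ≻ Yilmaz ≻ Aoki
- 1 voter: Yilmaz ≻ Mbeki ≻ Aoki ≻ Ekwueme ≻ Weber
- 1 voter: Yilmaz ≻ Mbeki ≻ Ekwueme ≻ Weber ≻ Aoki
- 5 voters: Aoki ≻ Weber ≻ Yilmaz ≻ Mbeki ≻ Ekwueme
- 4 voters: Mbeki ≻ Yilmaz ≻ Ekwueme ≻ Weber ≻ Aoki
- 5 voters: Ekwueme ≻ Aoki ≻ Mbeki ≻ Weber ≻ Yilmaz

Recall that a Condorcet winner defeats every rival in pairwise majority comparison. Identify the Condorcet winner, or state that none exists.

none

Head-to-head results (19 voters):
Aoki vs Yilmaz: Aoki wins 12–7.
Aoki vs Mbeki: 2+5+5 = 12 for Aoki, 7 for Mbeki — Aoki by 12–7.
Aoki vs Weber: 13 to 6, Aoki.
Aoki vs Ekwueme: Ekwueme wins 11–8.
Yilmaz vs Mbeki: Yilmaz is ranked higher on 2+1+1+5 = 9 ballots, Mbeki on 10. Mbeki wins 10–9.
Yilmaz vs Weber: Weber wins 13–6.
Yilmaz vs Ekwueme: 1+1+5+4 = 11 for Yilmaz, 8 for Ekwueme — Yilmaz by 11–8.
Mbeki vs Weber: 11 to 8, Mbeki.
Mbeki vs Ekwueme: Mbeki, 12–7.
Weber vs Ekwueme: Ekwueme, 13–6.
Every candidate loses at least once (Aoki loses to Ekwueme; Yilmaz loses to Aoki; Mbeki loses to Aoki; Weber loses to Aoki; Ekwueme loses to Yilmaz). The majority relation contains the cycle Aoki beats Yilmaz beats Ekwueme beats Aoki, so there is no Condorcet winner.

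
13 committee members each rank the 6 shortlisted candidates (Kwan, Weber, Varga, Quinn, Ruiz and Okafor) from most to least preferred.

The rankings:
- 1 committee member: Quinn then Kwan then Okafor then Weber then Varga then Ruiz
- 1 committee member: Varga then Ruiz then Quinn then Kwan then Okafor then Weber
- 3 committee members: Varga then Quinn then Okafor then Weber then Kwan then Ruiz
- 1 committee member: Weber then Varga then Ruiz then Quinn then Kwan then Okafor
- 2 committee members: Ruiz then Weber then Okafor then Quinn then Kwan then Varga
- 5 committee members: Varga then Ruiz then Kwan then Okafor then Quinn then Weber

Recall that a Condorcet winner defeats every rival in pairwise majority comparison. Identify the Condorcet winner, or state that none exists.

Varga

Check each pair by majority over 13 ballots:
Kwan vs Weber: Kwan is ranked higher on 1+1+5 = 7 ballots, Weber on 6. Kwan wins 7–6.
Kwan vs Varga: Varga wins 10–3.
Kwan vs Quinn: Quinn, 8–5.
Kwan vs Ruiz: Ruiz wins 9–4.
Kwan vs Okafor: 1+1+1+5 = 8 for Kwan, 5 for Okafor — Kwan by 8–5.
Weber–Varga: Varga 9–4.
Weber vs Quinn: 1+2 = 3 for Weber, 10 for Quinn — Quinn by 10–3.
Weber vs Ruiz: 1+3+1 = 5 for Weber, 8 for Ruiz — Ruiz by 8–5.
Weber vs Okafor: Weber preferred on 1+2 = 3 ballots; Okafor wins 10–3.
Varga–Quinn: Varga 10–3.
Varga vs Ruiz: Varga wins 11–2.
Varga vs Okafor: Varga preferred on 1+3+1+5 = 10 ballots; Varga wins 10–3.
Quinn vs Ruiz: Quinn preferred on 1+3 = 4 ballots; Ruiz wins 9–4.
Quinn vs Okafor: Quinn is ranked higher on 1+1+3+1 = 6 ballots, Okafor on 7. Okafor wins 7–6.
Ruiz vs Okafor: Ruiz wins 9–4.
Varga beats each of Kwan, Weber, Quinn, Ruiz, Okafor — Varga is the Condorcet winner.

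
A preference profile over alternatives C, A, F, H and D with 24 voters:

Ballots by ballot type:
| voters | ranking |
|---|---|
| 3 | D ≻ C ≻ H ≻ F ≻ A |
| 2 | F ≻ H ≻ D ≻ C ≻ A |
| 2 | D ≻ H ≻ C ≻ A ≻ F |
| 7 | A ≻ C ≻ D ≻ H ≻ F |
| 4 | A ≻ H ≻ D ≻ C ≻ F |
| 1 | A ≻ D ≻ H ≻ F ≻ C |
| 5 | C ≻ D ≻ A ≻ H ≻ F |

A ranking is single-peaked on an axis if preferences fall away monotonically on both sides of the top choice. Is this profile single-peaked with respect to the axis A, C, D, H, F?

no

Axis positions: A=1, C=2, D=3, H=4, F=5.
Ballot type 1 (peak D at position 3): ranking walks positions 3-2-4-5-1, expanding outward from the peak — single-peaked.
Ballot type 2 (peak F at position 5): ranking walks positions 5-4-3-2-1, expanding outward from the peak — single-peaked.
Ballot type 3 (peak D at position 3): ranking walks positions 3-4-2-1-5, expanding outward from the peak — single-peaked.
Ballot type 4 (peak A at position 1): ranking walks positions 1-2-3-4-5, expanding outward from the peak — single-peaked.
Ballot type 5: ranking walks positions 1-4-3-2-5; H is ranked above C even though C lies between H and the peak A on the axis — preferences dip and rise again. Not single-peaked.
Ballot type 6: ranking walks positions 1-3-4-5-2; D is ranked above C even though C lies between D and the peak A on the axis — preferences dip and rise again. Not single-peaked.
Ballot type 7 (peak C at position 2): ranking walks positions 2-3-1-4-5, expanding outward from the peak — single-peaked.
Ballot type 5 violates single-peakedness, so the profile is not single-peaked on this axis.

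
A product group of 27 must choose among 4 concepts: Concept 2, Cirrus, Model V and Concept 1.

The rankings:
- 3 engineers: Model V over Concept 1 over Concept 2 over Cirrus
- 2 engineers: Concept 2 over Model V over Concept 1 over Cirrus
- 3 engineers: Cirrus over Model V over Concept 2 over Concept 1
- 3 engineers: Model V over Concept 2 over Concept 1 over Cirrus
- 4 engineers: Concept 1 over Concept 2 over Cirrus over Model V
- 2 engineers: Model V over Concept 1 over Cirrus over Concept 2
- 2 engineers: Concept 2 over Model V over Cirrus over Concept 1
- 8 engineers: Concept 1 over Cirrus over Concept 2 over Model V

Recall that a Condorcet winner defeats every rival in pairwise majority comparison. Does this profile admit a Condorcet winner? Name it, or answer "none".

Head-to-head results (27 engineers):
Concept 2–Cirrus: Concept 2 14–13.
Concept 2 vs Model V: Concept 2 wins 16–11.
Concept 2 vs Concept 1: 10 to 17, Concept 1.
Cirrus–Model V: Cirrus 15–12.
Cirrus vs Concept 1: Cirrus preferred on 3+2 = 5 ballots; Concept 1 wins 22–5.
Model V–Concept 1: Model V 15–12.
Every design loses at least once (Concept 2 loses to Concept 1; Cirrus loses to Concept 2; Model V loses to Concept 2; Concept 1 loses to Model V). The majority relation contains the cycle Concept 2 > Model V > Concept 1 > Concept 2, so there is no Condorcet winner.

none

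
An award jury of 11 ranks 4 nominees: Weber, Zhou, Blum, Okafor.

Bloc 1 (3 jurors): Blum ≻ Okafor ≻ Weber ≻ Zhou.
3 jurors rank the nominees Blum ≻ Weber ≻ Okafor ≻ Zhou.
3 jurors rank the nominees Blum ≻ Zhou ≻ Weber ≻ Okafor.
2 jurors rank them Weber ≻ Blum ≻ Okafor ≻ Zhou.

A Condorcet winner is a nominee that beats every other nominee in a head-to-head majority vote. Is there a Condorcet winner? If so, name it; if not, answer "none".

Blum

Pairwise majorities:
Weber–Zhou: Weber 8–3.
Weber–Blum: Blum 9–2.
Weber vs Okafor: Weber wins 8–3.
Zhou–Blum: Blum 11–0.
Zhou vs Okafor: Okafor wins 8–3.
Blum vs Okafor: Blum wins 11–0.
Blum beats each of Weber, Zhou, Okafor — Blum is the Condorcet winner.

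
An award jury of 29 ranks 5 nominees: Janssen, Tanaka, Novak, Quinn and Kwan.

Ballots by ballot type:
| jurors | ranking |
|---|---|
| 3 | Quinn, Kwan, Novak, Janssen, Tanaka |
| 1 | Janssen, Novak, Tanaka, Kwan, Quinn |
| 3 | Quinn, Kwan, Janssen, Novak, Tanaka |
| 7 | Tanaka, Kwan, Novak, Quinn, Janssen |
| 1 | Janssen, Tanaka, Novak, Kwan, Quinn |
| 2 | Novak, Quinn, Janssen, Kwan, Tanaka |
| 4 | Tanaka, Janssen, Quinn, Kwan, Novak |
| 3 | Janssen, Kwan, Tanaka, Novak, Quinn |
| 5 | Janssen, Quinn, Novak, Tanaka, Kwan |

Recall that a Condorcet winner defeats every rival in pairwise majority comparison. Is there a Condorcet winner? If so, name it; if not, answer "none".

Head-to-head results (29 jurors):
Janssen vs Tanaka: Janssen preferred on 18 ballots; Janssen wins 18–11.
Janssen vs Novak: 17 to 12, Janssen.
Janssen vs Quinn: Janssen preferred on 1+1+4+3+5 = 14 ballots; Quinn wins 15–14.
Janssen vs Kwan: 1+1+2+4+3+5 = 16 for Janssen, 13 for Kwan — Janssen by 16–13.
Tanaka vs Novak: 15 to 14, Tanaka.
Tanaka vs Quinn: Tanaka is ranked higher on 1+7+1+4+3 = 16 ballots, Quinn on 13. Tanaka wins 16–13.
Tanaka vs Kwan: 1+7+1+4+5 = 18 for Tanaka, 11 for Kwan — Tanaka by 18–11.
Novak vs Quinn: 14 to 15, Quinn.
Novak vs Kwan: 9 to 20, Kwan.
Quinn vs Kwan: 3+3+2+4+5 = 17 for Quinn, 12 for Kwan — Quinn by 17–12.
Every nominee loses at least once (Janssen loses to Quinn; Tanaka loses to Janssen; Novak loses to Janssen; Quinn loses to Tanaka; Kwan loses to Janssen). The majority relation contains the cycle Janssen → Tanaka → Quinn → Janssen, so there is no Condorcet winner.

none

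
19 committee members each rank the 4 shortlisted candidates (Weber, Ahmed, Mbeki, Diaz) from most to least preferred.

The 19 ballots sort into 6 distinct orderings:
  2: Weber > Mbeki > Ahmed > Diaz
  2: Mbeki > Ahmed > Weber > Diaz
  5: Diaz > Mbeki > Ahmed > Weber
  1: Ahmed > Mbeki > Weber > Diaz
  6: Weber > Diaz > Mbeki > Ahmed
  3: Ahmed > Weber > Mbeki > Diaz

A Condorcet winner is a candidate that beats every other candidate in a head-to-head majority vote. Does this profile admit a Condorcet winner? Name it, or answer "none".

Pairwise majorities:
Weber vs Ahmed: 2+6 = 8 for Weber, 11 for Ahmed — Ahmed by 11–8.
Weber–Mbeki: Weber 11–8.
Weber–Diaz: Weber 14–5.
Ahmed vs Mbeki: Ahmed preferred on 1+3 = 4 ballots; Mbeki wins 15–4.
Ahmed–Diaz: Diaz 11–8.
Mbeki–Diaz: Diaz 11–8.
Each candidate drops at least one matchup (Weber loses to Ahmed; Ahmed loses to Mbeki; Mbeki loses to Weber; Diaz loses to Weber); the cycle Weber → Mbeki → Ahmed → Weber rules out a Condorcet winner.

none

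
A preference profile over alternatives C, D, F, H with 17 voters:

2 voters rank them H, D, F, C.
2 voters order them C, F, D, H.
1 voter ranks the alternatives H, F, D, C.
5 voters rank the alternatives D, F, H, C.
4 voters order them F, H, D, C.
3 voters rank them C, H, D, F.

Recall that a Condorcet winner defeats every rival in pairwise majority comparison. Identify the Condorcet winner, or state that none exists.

Check each pair by majority over 17 ballots:
C vs D: C preferred on 2+3 = 5 ballots; D wins 12–5.
C vs F: C preferred on 2+3 = 5 ballots; F wins 12–5.
C vs H: 5 to 12, H.
D vs F: D preferred on 2+5+3 = 10 ballots; D wins 10–7.
D vs H: D preferred on 2+5 = 7 ballots; H wins 10–7.
F vs H: F is ranked higher on 2+5+4 = 11 ballots, H on 6. F wins 11–6.
Each alternative drops at least one matchup (C loses to D; D loses to H; F loses to D; H loses to F); the cycle D > F > H > D rules out a Condorcet winner.

none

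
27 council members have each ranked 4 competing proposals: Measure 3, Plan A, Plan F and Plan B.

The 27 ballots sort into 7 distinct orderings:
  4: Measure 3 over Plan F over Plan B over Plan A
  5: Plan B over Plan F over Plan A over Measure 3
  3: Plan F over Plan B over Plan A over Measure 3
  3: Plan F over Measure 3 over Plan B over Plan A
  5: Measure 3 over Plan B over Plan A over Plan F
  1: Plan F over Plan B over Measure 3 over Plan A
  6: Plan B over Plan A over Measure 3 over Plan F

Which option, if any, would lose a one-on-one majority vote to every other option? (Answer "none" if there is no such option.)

Head-to-head results (27 council members):
Measure 3 vs Plan A: Measure 3 is ranked higher on 4+3+5+1 = 13 ballots, Plan A on 14. Plan A wins 14–13.
Measure 3 vs Plan F: Measure 3 wins 15–12.
Measure 3 vs Plan B: Plan B, 15–12.
Plan A vs Plan F: Plan A preferred on 5+6 = 11 ballots; Plan F wins 16–11.
Plan A vs Plan B: Plan B, 27–0.
Plan F vs Plan B: 4+3+3+1 = 11 for Plan F, 16 for Plan B — Plan B by 16–11.
Every option wins at least one matchup (Measure 3 beats Plan F; Plan A beats Measure 3; Plan F beats Plan A; Plan B beats Measure 3), so there is no Condorcet loser.

none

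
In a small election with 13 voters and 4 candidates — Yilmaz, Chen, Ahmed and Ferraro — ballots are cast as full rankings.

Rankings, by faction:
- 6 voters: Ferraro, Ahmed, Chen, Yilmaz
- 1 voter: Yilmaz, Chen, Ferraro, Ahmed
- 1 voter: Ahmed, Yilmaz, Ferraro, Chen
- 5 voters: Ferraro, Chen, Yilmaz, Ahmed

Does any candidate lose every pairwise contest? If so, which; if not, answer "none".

Yilmaz

Pairwise majorities:
Yilmaz vs Chen: Yilmaz is ranked higher on 1+1 = 2 ballots, Chen on 11. Chen wins 11–2.
Yilmaz–Ahmed: Ahmed 7–6.
Yilmaz vs Ferraro: Ferraro, 11–2.
Chen vs Ahmed: Ahmed, 7–6.
Chen vs Ferraro: Ferraro, 12–1.
Ahmed vs Ferraro: Ahmed is ranked higher on 1 ballot, Ferraro on 12. Ferraro wins 12–1.
Only Yilmaz has no wins; Yilmaz is the Condorcet loser.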